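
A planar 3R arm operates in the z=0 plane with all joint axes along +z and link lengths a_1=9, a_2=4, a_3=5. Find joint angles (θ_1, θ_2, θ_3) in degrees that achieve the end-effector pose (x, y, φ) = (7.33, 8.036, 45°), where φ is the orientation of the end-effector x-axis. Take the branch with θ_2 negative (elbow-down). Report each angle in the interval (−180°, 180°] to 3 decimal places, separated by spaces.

wrist centre = target − a_3·(cos φ, sin φ) = (3.7945, 4.5005)
cos θ_2 = (34.6522−9²−4²)/(2·9·4) = -0.8659; θ_2 = -149.9905° (elbow-down)
β = atan2(4.5005,3.7945) = 49.8648°; ψ = atan2(-2.0006,5.5362) = -19.8679°
θ_1 = β − ψ = 69.7327°
θ_3 = φ − θ_1 − θ_2 = 125.2577° (wrapped to (-180°,180°])

69.733 -149.990 125.258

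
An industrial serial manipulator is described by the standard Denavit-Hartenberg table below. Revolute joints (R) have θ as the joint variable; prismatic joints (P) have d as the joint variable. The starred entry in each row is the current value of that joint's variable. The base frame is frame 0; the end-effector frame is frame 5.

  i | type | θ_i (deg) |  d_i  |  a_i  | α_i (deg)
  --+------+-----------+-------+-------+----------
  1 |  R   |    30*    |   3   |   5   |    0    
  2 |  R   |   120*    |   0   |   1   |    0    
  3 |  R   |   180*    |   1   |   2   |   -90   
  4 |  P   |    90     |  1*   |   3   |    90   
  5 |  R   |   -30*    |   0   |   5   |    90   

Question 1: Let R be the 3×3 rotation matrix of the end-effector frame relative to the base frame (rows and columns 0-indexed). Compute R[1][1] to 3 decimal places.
End-effector y-axis (col 1 of R) = (0.8660,-0.5000,0.0000)
R[1][1] = -0.5000

-0.500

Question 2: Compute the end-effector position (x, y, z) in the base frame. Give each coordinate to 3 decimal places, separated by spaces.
4.446 0.701 -3.330

after link 1: o_1 = (4.3301, 2.5000, 3.0000)
after link 2: o_2 = (3.4641, 3.0000, 3.0000)
after link 3: o_3 = (5.1962, 2.0000, 4.0000)
after link 4: o_4 = (5.6962, 2.8660, 1.0000)
after link 5: o_5 = (4.4462, 0.7010, -3.3301)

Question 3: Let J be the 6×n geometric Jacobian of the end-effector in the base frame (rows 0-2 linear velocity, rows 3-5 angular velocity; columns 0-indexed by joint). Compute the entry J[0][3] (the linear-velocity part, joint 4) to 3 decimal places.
0.500

prismatic axis z_3 = (0.5000,0.8660,0.0000)
J_v[:, 3] = z_3; J_ω[:, 3] = (0,0,0)
entry J[0][3] = 0.5000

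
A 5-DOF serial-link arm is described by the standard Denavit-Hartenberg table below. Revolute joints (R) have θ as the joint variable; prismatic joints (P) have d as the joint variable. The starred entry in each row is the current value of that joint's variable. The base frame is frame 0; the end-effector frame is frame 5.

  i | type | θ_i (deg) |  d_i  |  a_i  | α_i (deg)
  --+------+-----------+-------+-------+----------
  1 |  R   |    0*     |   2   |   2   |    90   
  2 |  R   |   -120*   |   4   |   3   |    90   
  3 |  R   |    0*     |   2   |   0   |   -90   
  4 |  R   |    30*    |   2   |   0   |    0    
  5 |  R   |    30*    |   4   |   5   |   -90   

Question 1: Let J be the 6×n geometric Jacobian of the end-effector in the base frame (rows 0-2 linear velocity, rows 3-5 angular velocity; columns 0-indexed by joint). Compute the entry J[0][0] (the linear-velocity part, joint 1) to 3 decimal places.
10.000

axis z_0 = ẑ; lever o_n−o_0 = (1.2679,-10.0000,-3.9282)
cross product → J_v[:, 0] = (10.0000,1.2679,-0.0000)
J_ω[:, 0] = z_0
entry J[0][0] = 10.0000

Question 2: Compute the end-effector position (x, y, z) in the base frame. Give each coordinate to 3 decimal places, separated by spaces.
1.268 -10.000 -3.928

after link 1: o_1 = (2.0000, 0.0000, 2.0000)
after link 2: o_2 = (0.5000, -4.0000, -0.5981)
after link 3: o_3 = (-1.2321, -4.0000, 0.4019)
after link 4: o_4 = (-1.2321, -6.0000, 0.4019)
after link 5: o_5 = (1.2679, -10.0000, -3.9282)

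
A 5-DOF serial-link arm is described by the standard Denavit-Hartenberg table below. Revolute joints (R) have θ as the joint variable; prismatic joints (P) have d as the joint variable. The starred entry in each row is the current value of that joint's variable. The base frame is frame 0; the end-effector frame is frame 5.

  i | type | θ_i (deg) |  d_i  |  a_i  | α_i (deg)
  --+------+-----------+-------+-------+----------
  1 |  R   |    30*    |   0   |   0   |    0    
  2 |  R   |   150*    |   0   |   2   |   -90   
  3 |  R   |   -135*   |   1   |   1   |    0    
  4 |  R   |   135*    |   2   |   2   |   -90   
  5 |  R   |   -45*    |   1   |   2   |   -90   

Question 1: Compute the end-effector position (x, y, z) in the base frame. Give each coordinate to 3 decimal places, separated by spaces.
after link 1: o_1 = (0.0000, 0.0000, 0.0000)
after link 2: o_2 = (-2.0000, 0.0000, 0.0000)
after link 3: o_3 = (-1.2929, -1.0000, 0.7071)
after link 4: o_4 = (-3.2929, -3.0000, 0.7071)
after link 5: o_5 = (-4.7071, -4.4142, -0.2929)

-4.707 -4.414 -0.293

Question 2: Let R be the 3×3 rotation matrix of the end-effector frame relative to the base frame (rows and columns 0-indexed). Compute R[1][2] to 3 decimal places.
End-effector z-axis (col 2 of R) = (-0.7071,0.7071,-0.0000)
R[1][2] = 0.7071

0.707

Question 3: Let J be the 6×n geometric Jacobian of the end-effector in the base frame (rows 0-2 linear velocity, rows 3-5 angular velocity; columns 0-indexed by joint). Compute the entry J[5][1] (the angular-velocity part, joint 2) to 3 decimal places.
1.000

axis z_1 = (0.0000,0.0000,1.0000); lever o_n−o_1 = (-4.7071,-4.4142,-0.2929)
cross product → J_v[:, 1] = (4.4142,-4.7071,0.0000)
J_ω[:, 1] = z_1
entry J[5][1] = 1.0000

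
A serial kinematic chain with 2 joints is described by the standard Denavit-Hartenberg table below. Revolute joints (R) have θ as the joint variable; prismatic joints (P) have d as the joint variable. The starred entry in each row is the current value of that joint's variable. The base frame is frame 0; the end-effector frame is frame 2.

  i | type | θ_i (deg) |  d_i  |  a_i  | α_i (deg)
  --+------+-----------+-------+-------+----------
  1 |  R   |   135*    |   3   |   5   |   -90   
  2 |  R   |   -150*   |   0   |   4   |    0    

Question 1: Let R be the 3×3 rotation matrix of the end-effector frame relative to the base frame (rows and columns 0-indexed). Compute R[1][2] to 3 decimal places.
-0.707

End-effector z-axis (col 2 of R) = (-0.7071,-0.7071,0.0000)
R[1][2] = -0.7071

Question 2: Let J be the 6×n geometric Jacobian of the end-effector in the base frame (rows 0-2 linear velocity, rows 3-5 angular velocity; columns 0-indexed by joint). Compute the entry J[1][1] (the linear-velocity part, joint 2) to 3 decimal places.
axis z_1 = (-0.7071,-0.7071,0.0000); lever o_n−o_1 = (2.4495,-2.4495,2.0000)
cross product → J_v[:, 1] = (-1.4142,1.4142,3.4641)
J_ω[:, 1] = z_1
entry J[1][1] = 1.4142

1.414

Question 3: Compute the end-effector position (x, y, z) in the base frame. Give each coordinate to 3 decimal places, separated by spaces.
-1.086 1.086 5.000

after link 1: o_1 = (-3.5355, 3.5355, 3.0000)
after link 2: o_2 = (-1.0860, 1.0860, 5.0000)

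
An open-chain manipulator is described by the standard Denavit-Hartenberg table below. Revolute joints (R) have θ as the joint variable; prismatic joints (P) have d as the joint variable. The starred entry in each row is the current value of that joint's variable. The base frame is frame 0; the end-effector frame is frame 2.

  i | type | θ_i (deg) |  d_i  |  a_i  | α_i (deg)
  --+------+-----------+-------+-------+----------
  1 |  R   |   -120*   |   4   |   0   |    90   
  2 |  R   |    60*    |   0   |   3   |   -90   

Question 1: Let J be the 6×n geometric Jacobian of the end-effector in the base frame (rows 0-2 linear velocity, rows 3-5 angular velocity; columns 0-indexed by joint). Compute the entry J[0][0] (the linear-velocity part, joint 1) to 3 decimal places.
1.299

axis z_0 = ẑ; lever o_n−o_0 = (-0.7500,-1.2990,6.5981)
cross product → J_v[:, 0] = (1.2990,-0.7500,0.0000)
J_ω[:, 0] = z_0
entry J[0][0] = 1.2990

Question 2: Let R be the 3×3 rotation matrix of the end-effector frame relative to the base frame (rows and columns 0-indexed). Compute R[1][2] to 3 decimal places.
End-effector z-axis (col 2 of R) = (0.4330,0.7500,0.5000)
R[1][2] = 0.7500

0.750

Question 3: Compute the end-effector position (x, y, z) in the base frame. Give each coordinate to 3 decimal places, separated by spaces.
-0.750 -1.299 6.598

after link 1: o_1 = (0.0000, 0.0000, 4.0000)
after link 2: o_2 = (-0.7500, -1.2990, 6.5981)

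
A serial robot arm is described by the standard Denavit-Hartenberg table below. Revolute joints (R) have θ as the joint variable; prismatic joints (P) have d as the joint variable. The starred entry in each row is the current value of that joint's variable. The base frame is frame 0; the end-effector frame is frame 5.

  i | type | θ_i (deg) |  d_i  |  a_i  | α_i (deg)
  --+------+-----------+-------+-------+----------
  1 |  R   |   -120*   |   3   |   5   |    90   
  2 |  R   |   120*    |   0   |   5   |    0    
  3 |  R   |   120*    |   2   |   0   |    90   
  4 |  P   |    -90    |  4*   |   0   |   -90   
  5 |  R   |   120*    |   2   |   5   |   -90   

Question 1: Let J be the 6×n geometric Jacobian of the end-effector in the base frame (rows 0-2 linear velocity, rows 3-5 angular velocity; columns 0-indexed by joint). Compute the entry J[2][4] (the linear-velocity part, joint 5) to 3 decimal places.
1.250

axis z_4 = (0.2500,0.4330,-0.8660); lever o_n−o_4 = (-3.5401,-1.1316,-3.8971)
cross product → J_v[:, 4] = (-2.6675,4.0401,1.2500)
J_ω[:, 4] = z_4
entry J[2][4] = 1.2500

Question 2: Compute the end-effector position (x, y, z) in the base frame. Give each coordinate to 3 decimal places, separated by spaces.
-4.790 0.703 5.433

after link 1: o_1 = (-2.5000, -4.3301, 3.0000)
after link 2: o_2 = (-1.2500, -2.1651, 7.3301)
after link 3: o_3 = (-2.9821, -1.1651, 7.3301)
after link 4: o_4 = (-1.2500, 1.8349, 9.3301)
after link 5: o_5 = (-4.7901, 0.7034, 5.4330)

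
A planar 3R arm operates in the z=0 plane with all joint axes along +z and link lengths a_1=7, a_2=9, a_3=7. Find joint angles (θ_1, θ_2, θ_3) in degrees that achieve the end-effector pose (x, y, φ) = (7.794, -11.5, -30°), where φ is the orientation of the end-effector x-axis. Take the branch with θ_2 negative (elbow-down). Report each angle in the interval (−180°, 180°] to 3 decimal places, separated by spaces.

-5.569 -120.000 95.569

wrist centre = target − a_3·(cos φ, sin φ) = (1.7318, -8.0000)
cos θ_2 = (66.9992−7²−9²)/(2·7·9) = -0.5000; θ_2 = -120.0004° (elbow-down)
β = atan2(-8.0000,1.7318) = -77.7852°; ψ = atan2(-7.7942,2.4999) = -72.2167°
θ_1 = β − ψ = -5.5686°
θ_3 = φ − θ_1 − θ_2 = 95.5690° (wrapped to (-180°,180°])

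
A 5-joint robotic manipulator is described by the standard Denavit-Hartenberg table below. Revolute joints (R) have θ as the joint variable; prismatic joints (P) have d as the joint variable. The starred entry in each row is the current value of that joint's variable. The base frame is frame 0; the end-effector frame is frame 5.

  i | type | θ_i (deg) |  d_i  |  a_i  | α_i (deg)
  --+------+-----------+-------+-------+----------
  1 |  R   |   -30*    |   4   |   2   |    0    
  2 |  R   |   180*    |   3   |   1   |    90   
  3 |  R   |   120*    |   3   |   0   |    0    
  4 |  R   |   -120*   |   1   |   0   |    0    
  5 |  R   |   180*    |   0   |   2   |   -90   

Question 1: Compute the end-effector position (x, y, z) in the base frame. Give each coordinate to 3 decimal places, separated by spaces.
after link 1: o_1 = (1.7321, -1.0000, 4.0000)
after link 2: o_2 = (0.8660, -0.5000, 7.0000)
after link 3: o_3 = (2.3660, 2.0981, 7.0000)
after link 4: o_4 = (2.8660, 2.9641, 7.0000)
after link 5: o_5 = (4.5981, 1.9641, 7.0000)

4.598 1.964 7.000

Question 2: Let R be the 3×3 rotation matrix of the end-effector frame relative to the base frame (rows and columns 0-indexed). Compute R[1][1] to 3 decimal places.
-0.866

End-effector y-axis (col 1 of R) = (-0.5000,-0.8660,-0.0000)
R[1][1] = -0.8660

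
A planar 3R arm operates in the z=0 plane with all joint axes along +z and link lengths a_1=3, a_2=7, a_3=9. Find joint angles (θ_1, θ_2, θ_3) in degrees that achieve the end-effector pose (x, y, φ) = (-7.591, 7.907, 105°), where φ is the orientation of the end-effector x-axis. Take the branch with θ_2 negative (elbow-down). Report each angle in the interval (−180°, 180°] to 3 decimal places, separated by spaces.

wrist centre = target − a_3·(cos φ, sin φ) = (-5.2616, -0.7863)
cos θ_2 = (28.3031−3²−7²)/(2·3·7) = -0.7071; θ_2 = -134.9970° (elbow-down)
β = atan2(-0.7863,-5.2616) = -171.5002°; ψ = atan2(-4.9500,-1.9495) = -111.4963°
θ_1 = β − ψ = -60.0039°
θ_3 = φ − θ_1 − θ_2 = -59.9990° (wrapped to (-180°,180°])

-60.004 -134.997 -59.999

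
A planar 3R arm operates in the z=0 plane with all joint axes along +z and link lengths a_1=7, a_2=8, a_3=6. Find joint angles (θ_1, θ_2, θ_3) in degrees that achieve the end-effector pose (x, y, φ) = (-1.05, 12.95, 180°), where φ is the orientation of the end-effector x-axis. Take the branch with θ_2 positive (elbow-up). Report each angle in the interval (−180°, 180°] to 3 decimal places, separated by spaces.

45.003 44.993 90.004

wrist centre = target − a_3·(cos φ, sin φ) = (4.9500, 12.9500)
cos θ_2 = (192.2050−7²−8²)/(2·7·8) = 0.7072; θ_2 = 44.9935° (elbow-up)
β = atan2(12.9500,4.9500) = 69.0812°; ψ = atan2(5.6562,12.6575) = 24.0783°
θ_1 = β − ψ = 45.0029°
θ_3 = φ − θ_1 − θ_2 = 90.0036° (wrapped to (-180°,180°])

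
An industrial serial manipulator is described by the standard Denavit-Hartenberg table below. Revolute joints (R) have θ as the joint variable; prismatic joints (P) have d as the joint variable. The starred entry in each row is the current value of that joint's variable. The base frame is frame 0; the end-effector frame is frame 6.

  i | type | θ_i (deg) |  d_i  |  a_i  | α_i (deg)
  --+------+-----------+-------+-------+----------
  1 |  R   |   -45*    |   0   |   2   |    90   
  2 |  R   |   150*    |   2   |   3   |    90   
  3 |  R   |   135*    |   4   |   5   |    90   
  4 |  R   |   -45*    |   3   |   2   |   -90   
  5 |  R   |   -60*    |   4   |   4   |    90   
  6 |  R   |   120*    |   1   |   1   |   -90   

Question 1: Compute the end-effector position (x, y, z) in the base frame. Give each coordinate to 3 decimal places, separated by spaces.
-6.723 -13.117 4.782

after link 1: o_1 = (1.4142, -1.4142, 0.0000)
after link 2: o_2 = (-1.8371, -0.9913, 1.5000)
after link 3: o_3 = (-0.7578, -7.0706, 3.1963)
after link 4: o_4 = (-4.1516, -8.0910, 2.5322)
after link 5: o_5 = (-7.1679, -12.7815, 3.4817)
after link 6: o_6 = (-6.7230, -13.1166, 4.7817)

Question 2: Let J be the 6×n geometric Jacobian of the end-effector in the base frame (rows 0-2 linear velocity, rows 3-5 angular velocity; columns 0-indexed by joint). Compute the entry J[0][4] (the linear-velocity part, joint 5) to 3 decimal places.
axis z_4 = (0.2026,-0.9097,0.3624); lever o_n−o_4 = (-2.5714,-5.0256,2.2494)
cross product → J_v[:, 4] = (-0.2253,-1.3876,-3.3576)
J_ω[:, 4] = z_4
entry J[0][4] = -0.2253

-0.225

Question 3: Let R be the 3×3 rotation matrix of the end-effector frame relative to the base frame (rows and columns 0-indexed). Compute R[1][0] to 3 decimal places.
-0.656

End-effector x-axis (col 0 of R) = (0.6538,-0.6564,0.3763)
R[1][0] = -0.6564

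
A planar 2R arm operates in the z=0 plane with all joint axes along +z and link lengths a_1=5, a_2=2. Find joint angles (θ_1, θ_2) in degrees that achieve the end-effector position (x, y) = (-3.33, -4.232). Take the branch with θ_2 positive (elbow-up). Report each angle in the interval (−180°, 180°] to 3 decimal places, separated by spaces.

-150.000 90.004

cos θ_2 = (28.9987−5²−2²)/(2·5·2) = -0.0001; θ_2 = 90.0037° (elbow-up)
β = atan2(-4.2320,-3.3300) = -128.1979°; ψ = atan2(2.0000,4.9999) = 21.8019°
θ_1 = β − ψ = -149.9998°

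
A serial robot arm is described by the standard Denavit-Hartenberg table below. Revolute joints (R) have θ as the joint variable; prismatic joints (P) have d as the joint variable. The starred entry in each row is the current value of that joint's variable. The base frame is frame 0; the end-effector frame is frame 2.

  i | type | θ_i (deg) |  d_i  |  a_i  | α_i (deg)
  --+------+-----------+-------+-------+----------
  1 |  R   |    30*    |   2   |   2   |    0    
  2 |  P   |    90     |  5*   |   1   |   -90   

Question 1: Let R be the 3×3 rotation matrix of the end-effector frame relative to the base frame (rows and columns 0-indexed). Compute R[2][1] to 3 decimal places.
End-effector y-axis (col 1 of R) = (-0.0000,-0.0000,-1.0000)
R[2][1] = -1.0000

-1.000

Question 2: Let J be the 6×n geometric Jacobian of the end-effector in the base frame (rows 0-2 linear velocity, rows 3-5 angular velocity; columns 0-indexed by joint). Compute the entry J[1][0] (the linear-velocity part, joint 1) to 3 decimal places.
1.232

axis z_0 = ẑ; lever o_n−o_0 = (1.2321,1.8660,7.0000)
cross product → J_v[:, 0] = (-1.8660,1.2321,0.0000)
J_ω[:, 0] = z_0
entry J[1][0] = 1.2321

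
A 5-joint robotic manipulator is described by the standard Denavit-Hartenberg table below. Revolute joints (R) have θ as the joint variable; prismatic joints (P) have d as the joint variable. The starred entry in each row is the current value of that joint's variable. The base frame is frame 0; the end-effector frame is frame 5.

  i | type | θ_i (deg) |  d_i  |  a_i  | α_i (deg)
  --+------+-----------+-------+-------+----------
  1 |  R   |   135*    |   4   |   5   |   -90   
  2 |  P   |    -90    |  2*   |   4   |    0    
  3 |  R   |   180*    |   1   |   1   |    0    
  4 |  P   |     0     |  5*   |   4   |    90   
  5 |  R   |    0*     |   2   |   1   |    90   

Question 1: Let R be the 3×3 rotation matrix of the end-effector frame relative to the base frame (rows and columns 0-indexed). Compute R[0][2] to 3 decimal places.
0.707

End-effector z-axis (col 2 of R) = (0.7071,0.7071,-0.0000)
R[0][2] = 0.7071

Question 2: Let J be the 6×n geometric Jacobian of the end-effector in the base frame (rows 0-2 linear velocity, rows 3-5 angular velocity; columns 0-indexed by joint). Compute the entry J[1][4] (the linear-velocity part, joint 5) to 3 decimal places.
axis z_4 = (-0.7071,0.7071,0.0000); lever o_n−o_4 = (-1.4142,1.4142,-1.0000)
cross product → J_v[:, 4] = (-0.7071,-0.7071,0.0000)
J_ω[:, 4] = z_4
entry J[1][4] = -0.7071

-0.707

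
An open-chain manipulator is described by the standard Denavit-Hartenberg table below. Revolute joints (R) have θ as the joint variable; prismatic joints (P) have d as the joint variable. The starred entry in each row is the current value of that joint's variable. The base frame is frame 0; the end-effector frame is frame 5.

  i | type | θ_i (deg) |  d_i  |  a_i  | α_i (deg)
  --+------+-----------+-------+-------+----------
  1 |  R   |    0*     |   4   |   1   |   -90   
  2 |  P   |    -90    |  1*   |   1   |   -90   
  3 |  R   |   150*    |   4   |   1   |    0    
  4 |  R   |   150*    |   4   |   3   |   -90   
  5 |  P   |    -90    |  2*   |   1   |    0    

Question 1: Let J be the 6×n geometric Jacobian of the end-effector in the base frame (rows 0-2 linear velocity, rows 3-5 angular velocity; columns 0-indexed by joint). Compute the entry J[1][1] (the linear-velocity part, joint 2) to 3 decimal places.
prismatic axis z_1 = (0.0000,1.0000,0.0000)
J_v[:, 1] = z_1; J_ω[:, 1] = (0,0,0)
entry J[1][1] = 1.0000

1.000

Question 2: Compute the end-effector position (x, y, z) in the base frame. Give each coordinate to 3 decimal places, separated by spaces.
10.000 2.098 7.366

after link 1: o_1 = (1.0000, 0.0000, 4.0000)
after link 2: o_2 = (1.0000, 1.0000, 5.0000)
after link 3: o_3 = (5.0000, 0.5000, 4.1340)
after link 4: o_4 = (9.0000, 3.0981, 5.6340)
after link 5: o_5 = (10.0000, 2.0981, 7.3660)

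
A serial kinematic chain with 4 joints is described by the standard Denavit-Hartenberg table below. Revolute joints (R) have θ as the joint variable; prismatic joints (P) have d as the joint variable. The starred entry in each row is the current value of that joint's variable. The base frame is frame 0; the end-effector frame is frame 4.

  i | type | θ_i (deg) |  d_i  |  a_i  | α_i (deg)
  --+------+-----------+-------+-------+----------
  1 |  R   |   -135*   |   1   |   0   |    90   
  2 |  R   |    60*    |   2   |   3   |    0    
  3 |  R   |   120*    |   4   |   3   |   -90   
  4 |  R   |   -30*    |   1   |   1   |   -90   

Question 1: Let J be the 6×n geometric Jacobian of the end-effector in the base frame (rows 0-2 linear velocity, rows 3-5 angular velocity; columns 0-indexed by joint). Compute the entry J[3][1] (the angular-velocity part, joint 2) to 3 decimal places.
-0.707

axis z_1 = (-0.7071,0.7071,0.0000); lever o_n−o_1 = (-2.9232,6.2692,1.5981)
cross product → J_v[:, 1] = (1.1300,1.1300,-2.3660)
J_ω[:, 1] = z_1
entry J[3][1] = -0.7071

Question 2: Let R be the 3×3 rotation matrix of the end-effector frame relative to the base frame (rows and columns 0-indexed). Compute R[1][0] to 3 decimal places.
End-effector x-axis (col 0 of R) = (0.2588,0.9659,0.0000)
R[1][0] = 0.9659

0.966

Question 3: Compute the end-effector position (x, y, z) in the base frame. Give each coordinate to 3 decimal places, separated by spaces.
after link 1: o_1 = (0.0000, 0.0000, 1.0000)
after link 2: o_2 = (-2.4749, 0.3536, 3.5981)
after link 3: o_3 = (-3.1820, 5.3033, 3.5981)
after link 4: o_4 = (-2.9232, 6.2692, 2.5981)

-2.923 6.269 2.598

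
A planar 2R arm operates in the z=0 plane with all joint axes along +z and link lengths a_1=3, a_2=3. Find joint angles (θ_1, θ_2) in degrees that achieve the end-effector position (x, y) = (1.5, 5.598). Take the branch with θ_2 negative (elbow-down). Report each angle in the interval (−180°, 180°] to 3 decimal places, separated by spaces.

cos θ_2 = (33.5876−3²−3²)/(2·3·3) = 0.8660; θ_2 = -30.0054° (elbow-down)
β = atan2(5.5980,1.5000) = 74.9998°; ψ = atan2(-1.5002,5.5979) = -15.0027°
θ_1 = β − ψ = 90.0025°

90.003 -30.005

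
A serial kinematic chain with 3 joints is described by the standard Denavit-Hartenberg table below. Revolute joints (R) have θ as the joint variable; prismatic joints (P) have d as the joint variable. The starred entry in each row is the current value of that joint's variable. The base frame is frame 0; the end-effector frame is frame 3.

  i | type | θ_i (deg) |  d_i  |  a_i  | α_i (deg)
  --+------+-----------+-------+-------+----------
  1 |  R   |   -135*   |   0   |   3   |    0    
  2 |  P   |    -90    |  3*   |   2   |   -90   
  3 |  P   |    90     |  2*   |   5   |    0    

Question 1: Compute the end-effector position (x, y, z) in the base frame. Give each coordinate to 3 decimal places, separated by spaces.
after link 1: o_1 = (-2.1213, -2.1213, 0.0000)
after link 2: o_2 = (-3.5355, -0.7071, 3.0000)
after link 3: o_3 = (-4.9497, -2.1213, -2.0000)

-4.950 -2.121 -2.000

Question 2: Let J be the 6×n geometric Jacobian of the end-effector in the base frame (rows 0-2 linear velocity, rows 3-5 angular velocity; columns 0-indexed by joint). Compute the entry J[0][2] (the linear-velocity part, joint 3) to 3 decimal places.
prismatic axis z_2 = (-0.7071,-0.7071,0.0000)
J_v[:, 2] = z_2; J_ω[:, 2] = (0,0,0)
entry J[0][2] = -0.7071

-0.707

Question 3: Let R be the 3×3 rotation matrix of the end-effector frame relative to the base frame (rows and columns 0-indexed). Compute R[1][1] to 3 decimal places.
End-effector y-axis (col 1 of R) = (0.7071,-0.7071,-0.0000)
R[1][1] = -0.7071

-0.707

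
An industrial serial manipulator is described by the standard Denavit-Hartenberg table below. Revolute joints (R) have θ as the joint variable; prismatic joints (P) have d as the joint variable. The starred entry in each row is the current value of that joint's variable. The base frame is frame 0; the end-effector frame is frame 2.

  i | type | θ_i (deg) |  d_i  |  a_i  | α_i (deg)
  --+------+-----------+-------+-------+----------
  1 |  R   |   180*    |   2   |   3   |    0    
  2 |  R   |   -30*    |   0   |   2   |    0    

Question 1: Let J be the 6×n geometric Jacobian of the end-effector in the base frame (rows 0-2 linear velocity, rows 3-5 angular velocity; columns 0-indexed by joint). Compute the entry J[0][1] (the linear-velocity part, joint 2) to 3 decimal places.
-1.000

axis z_1 = (0.0000,0.0000,1.0000); lever o_n−o_1 = (-1.7321,1.0000,0.0000)
cross product → J_v[:, 1] = (-1.0000,-1.7321,0.0000)
J_ω[:, 1] = z_1
entry J[0][1] = -1.0000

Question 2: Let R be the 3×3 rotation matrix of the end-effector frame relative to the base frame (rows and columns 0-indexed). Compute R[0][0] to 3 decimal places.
-0.866

End-effector x-axis (col 0 of R) = (-0.8660,0.5000,0.0000)
R[0][0] = -0.8660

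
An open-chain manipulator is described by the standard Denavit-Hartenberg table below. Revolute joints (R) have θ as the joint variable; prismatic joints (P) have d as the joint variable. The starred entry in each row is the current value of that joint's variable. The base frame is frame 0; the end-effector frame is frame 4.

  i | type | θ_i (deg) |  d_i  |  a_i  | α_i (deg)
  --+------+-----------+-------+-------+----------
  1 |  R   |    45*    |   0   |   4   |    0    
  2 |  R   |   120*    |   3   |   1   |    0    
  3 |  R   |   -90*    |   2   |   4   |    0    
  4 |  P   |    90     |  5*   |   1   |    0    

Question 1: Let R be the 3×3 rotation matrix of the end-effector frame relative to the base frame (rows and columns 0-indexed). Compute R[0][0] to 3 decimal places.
End-effector x-axis (col 0 of R) = (-0.9659,0.2588,0.0000)
R[0][0] = -0.9659

-0.966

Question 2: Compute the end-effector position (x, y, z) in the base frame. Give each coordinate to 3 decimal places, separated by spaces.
after link 1: o_1 = (2.8284, 2.8284, 0.0000)
after link 2: o_2 = (1.8625, 3.0872, 3.0000)
after link 3: o_3 = (2.8978, 6.9509, 5.0000)
after link 4: o_4 = (1.9319, 7.2098, 10.0000)

1.932 7.210 10.000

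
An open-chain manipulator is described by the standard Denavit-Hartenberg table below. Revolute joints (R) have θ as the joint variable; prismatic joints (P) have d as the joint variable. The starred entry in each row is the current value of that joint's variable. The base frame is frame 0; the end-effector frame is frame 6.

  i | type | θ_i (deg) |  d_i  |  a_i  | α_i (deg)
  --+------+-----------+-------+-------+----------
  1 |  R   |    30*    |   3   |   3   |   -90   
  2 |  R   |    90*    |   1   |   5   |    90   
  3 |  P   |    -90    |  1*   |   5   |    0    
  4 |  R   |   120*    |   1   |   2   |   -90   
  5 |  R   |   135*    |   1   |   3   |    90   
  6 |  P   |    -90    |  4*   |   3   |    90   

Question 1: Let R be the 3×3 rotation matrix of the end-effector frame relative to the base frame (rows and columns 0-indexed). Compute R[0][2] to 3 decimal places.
0.436

End-effector z-axis (col 2 of R) = (0.4356,0.6597,-0.6124)
R[0][2] = 0.4356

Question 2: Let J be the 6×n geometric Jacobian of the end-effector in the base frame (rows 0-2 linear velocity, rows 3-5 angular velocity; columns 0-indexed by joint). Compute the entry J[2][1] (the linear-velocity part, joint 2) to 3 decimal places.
axis z_1 = (-0.5000,0.8660,0.0000); lever o_n−o_1 = (-0.3653,-5.2668,-8.3444)
cross product → J_v[:, 1] = (-7.2265,-4.1722,2.9497)
J_ω[:, 1] = z_1
entry J[2][1] = 2.9497

2.950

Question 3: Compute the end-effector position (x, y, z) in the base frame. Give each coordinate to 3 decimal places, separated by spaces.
after link 1: o_1 = (2.5981, 1.5000, 3.0000)
after link 2: o_2 = (2.0981, 2.3660, -2.0000)
after link 3: o_3 = (5.4641, -1.4641, -2.0000)
after link 4: o_4 = (5.8301, -0.0981, -3.7321)
after link 5: o_5 = (4.0903, -1.3273, -1.3949)
after link 6: o_6 = (2.2328, -3.7668, -5.3444)

2.233 -3.767 -5.344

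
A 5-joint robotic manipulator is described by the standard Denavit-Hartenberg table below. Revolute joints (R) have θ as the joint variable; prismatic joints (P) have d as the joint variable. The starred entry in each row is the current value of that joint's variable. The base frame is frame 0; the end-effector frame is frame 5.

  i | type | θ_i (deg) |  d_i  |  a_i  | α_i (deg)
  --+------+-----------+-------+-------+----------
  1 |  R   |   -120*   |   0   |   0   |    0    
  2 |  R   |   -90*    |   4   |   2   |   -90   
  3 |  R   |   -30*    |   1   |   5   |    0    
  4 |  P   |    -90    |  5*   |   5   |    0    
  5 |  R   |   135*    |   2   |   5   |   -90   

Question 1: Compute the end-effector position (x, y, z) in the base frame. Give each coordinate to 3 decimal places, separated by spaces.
-11.500 -2.598 9.536

after link 1: o_1 = (0.0000, 0.0000, 0.0000)
after link 2: o_2 = (-1.7321, 1.0000, 4.0000)
after link 3: o_3 = (-5.9821, 2.2990, 6.5000)
after link 4: o_4 = (-6.3170, -3.2811, 10.8301)
after link 5: o_5 = (-11.4996, -2.5983, 9.5360)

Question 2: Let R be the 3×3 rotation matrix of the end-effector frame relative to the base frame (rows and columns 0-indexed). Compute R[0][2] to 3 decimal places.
0.224

End-effector z-axis (col 2 of R) = (0.2241,-0.1294,-0.9659)
R[0][2] = 0.2241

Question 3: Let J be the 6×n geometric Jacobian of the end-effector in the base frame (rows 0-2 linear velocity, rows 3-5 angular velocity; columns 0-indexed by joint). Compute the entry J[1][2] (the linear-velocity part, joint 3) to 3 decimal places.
axis z_2 = (-0.5000,-0.8660,0.0000); lever o_n−o_2 = (-9.7675,-3.5983,5.5360)
cross product → J_v[:, 2] = (-4.7943,2.7680,-6.6598)
J_ω[:, 2] = z_2
entry J[1][2] = 2.7680

2.768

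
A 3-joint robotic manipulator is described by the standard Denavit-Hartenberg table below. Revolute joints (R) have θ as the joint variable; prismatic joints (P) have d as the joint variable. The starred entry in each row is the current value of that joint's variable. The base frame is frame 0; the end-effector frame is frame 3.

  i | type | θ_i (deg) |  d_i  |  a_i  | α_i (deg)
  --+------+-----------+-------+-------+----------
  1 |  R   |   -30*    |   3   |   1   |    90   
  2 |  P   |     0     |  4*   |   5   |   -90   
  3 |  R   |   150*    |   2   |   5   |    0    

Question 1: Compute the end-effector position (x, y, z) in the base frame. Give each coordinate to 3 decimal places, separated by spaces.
0.696 -2.134 5.000

after link 1: o_1 = (0.8660, -0.5000, 3.0000)
after link 2: o_2 = (3.1962, -6.4641, 3.0000)
after link 3: o_3 = (0.6962, -2.1340, 5.0000)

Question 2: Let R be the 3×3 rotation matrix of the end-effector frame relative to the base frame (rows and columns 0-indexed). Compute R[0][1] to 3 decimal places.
End-effector y-axis (col 1 of R) = (-0.8660,-0.5000,0.0000)
R[0][1] = -0.8660

-0.866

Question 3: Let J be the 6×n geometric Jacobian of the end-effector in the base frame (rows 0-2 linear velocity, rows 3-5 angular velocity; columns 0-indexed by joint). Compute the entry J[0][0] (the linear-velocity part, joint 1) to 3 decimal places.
axis z_0 = ẑ; lever o_n−o_0 = (0.6962,-2.1340,5.0000)
cross product → J_v[:, 0] = (2.1340,0.6962,-0.0000)
J_ω[:, 0] = z_0
entry J[0][0] = 2.1340

2.134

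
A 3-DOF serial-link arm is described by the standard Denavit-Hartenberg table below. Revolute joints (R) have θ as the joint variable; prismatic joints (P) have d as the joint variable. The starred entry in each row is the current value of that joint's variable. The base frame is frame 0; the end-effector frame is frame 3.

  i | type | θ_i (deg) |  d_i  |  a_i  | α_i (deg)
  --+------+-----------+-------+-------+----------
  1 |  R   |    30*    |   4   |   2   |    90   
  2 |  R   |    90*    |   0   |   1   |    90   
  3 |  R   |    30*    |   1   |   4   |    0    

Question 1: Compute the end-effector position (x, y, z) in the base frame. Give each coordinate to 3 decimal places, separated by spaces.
after link 1: o_1 = (1.7321, 1.0000, 4.0000)
after link 2: o_2 = (1.7321, 1.0000, 5.0000)
after link 3: o_3 = (3.5981, -0.2321, 8.4641)

3.598 -0.232 8.464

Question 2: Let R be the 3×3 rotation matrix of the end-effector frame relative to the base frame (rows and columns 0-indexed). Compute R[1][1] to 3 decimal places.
End-effector y-axis (col 1 of R) = (0.4330,-0.7500,-0.5000)
R[1][1] = -0.7500

-0.750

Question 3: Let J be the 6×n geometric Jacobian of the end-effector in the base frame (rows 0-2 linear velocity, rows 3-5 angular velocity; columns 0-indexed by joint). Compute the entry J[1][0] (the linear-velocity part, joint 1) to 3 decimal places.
axis z_0 = ẑ; lever o_n−o_0 = (3.5981,-0.2321,8.4641)
cross product → J_v[:, 0] = (0.2321,3.5981,-0.0000)
J_ω[:, 0] = z_0
entry J[1][0] = 3.5981

3.598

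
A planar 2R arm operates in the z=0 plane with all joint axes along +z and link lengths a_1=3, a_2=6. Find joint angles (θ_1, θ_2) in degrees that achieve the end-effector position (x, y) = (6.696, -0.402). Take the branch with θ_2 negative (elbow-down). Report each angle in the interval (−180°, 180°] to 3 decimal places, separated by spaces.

60.002 -90.003

cos θ_2 = (44.9980−3²−6²)/(2·3·6) = -0.0001; θ_2 = -90.0032° (elbow-down)
β = atan2(-0.4020,6.6960) = -3.4357°; ψ = atan2(-6.0000,2.9997) = -63.4375°
θ_1 = β − ψ = 60.0018°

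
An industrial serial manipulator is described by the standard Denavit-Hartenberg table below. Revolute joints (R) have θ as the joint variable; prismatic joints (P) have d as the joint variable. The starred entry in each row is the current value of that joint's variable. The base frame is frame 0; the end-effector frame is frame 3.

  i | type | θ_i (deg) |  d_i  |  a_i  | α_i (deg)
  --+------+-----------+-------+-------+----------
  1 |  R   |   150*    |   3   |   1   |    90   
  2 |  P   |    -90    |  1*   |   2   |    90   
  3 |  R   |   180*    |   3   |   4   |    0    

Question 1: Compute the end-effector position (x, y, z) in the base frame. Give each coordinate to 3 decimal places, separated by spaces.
after link 1: o_1 = (-0.8660, 0.5000, 3.0000)
after link 2: o_2 = (-0.3660, 1.3660, 1.0000)
after link 3: o_3 = (2.2321, -0.1340, 5.0000)

2.232 -0.134 5.000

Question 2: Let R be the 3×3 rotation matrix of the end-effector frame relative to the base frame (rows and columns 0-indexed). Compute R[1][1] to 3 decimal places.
End-effector y-axis (col 1 of R) = (-0.5000,-0.8660,0.0000)
R[1][1] = -0.8660

-0.866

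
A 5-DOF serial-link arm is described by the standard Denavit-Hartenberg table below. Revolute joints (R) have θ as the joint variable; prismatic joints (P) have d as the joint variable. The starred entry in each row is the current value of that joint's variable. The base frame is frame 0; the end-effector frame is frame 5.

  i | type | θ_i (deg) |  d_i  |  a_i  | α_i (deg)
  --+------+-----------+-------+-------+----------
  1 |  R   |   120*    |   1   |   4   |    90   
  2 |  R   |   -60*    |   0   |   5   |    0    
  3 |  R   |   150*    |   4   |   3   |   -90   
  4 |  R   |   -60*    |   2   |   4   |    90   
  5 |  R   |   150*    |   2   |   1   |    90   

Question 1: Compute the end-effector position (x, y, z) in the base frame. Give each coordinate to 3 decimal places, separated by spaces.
after link 1: o_1 = (-2.0000, 3.4641, 1.0000)
after link 2: o_2 = (-3.2500, 5.6292, -3.3301)
after link 3: o_3 = (0.2141, 7.6292, -0.3301)
after link 4: o_4 = (4.2141, 7.6292, 1.6699)
after link 5: o_5 = (4.6806, 7.3212, -0.4952)

4.681 7.321 -0.495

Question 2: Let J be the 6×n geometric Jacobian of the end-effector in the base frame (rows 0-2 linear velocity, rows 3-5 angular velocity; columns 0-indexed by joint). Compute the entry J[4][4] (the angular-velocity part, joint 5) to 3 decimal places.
axis z_4 = (0.4330,0.2500,-0.8660); lever o_n−o_4 = (0.4665,-0.3080,-2.1651)
cross product → J_v[:, 4] = (-0.8080,0.5335,-0.2500)
J_ω[:, 4] = z_4
entry J[4][4] = 0.2500

0.250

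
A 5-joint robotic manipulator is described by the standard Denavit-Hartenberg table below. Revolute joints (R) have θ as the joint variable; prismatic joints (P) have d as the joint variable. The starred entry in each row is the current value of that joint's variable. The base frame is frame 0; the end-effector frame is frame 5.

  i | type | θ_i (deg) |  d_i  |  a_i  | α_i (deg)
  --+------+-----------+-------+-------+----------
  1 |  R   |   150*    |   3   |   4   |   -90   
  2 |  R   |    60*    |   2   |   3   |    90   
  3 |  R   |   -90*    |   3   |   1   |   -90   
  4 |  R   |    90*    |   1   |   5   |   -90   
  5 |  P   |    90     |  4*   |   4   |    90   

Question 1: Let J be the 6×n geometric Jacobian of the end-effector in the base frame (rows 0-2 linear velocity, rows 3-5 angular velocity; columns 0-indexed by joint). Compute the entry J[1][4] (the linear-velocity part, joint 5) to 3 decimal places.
prismatic axis z_4 = (-0.5000,-0.8660,-0.0000)
J_v[:, 4] = z_4; J_ω[:, 4] = (0,0,0)
entry J[1][4] = -0.8660

-0.866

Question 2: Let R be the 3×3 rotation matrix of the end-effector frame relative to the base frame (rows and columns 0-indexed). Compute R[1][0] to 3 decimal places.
-0.250

End-effector x-axis (col 0 of R) = (0.4330,-0.2500,0.8660)
R[1][0] = -0.2500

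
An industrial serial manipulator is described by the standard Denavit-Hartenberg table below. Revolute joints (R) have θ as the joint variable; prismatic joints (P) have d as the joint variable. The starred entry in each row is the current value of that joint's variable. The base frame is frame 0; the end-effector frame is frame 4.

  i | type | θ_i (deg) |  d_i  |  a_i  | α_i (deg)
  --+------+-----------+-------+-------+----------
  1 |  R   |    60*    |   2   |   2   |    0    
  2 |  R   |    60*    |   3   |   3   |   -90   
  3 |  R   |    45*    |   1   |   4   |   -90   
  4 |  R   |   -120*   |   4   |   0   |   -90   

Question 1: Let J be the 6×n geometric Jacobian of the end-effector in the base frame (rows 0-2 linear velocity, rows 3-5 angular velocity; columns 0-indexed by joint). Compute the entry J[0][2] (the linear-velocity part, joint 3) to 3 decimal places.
axis z_2 = (-0.8660,-0.5000,0.0000); lever o_n−o_2 = (-0.8660,-0.5000,-5.6569)
cross product → J_v[:, 2] = (2.8284,-4.8990,-0.0000)
J_ω[:, 2] = z_2
entry J[0][2] = 2.8284

2.828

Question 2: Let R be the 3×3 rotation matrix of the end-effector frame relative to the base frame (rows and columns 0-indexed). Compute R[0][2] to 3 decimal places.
-0.739

End-effector z-axis (col 2 of R) = (-0.7392,0.2803,-0.6124)
R[0][2] = -0.7392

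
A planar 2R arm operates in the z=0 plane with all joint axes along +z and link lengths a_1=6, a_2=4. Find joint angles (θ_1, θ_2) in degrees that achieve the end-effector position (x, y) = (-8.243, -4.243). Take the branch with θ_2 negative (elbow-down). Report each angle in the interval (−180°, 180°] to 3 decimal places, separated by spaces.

cos θ_2 = (85.9501−6²−4²)/(2·6·4) = 0.7073; θ_2 = -44.9849° (elbow-down)
β = atan2(-4.2430,-8.2430) = -152.7633°; ψ = atan2(-2.8277,8.8292) = -17.7585°
θ_1 = β − ψ = -135.0049°

-135.005 -44.985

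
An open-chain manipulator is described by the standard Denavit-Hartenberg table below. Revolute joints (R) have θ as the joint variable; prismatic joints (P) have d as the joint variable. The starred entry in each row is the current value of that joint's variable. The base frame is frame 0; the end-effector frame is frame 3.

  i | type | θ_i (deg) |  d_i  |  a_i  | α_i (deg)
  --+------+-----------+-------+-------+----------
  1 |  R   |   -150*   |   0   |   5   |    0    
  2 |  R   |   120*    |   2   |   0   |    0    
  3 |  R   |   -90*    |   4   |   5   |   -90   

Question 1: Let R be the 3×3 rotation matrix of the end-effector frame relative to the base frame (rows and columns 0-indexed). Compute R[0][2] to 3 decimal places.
0.866

End-effector z-axis (col 2 of R) = (0.8660,-0.5000,0.0000)
R[0][2] = 0.8660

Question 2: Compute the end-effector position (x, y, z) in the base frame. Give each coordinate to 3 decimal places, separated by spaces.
-6.830 -6.830 6.000

after link 1: o_1 = (-4.3301, -2.5000, 0.0000)
after link 2: o_2 = (-4.3301, -2.5000, 2.0000)
after link 3: o_3 = (-6.8301, -6.8301, 6.0000)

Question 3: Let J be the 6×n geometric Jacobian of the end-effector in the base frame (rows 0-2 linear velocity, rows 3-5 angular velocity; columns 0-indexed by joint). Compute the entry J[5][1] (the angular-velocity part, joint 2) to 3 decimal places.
axis z_1 = (0.0000,0.0000,1.0000); lever o_n−o_1 = (-2.5000,-4.3301,6.0000)
cross product → J_v[:, 1] = (4.3301,-2.5000,0.0000)
J_ω[:, 1] = z_1
entry J[5][1] = 1.0000

1.000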